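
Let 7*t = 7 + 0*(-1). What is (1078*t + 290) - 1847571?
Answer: -1846203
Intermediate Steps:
t = 1 (t = (7 + 0*(-1))/7 = (7 + 0)/7 = (⅐)*7 = 1)
(1078*t + 290) - 1847571 = (1078*1 + 290) - 1847571 = (1078 + 290) - 1847571 = 1368 - 1847571 = -1846203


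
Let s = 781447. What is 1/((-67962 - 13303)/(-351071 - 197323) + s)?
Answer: 548394/428540927383 ≈ 1.2797e-6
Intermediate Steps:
1/((-67962 - 13303)/(-351071 - 197323) + s) = 1/((-67962 - 13303)/(-351071 - 197323) + 781447) = 1/(-81265/(-548394) + 781447) = 1/(-81265*(-1/548394) + 781447) = 1/(81265/548394 + 781447) = 1/(428540927383/548394) = 548394/428540927383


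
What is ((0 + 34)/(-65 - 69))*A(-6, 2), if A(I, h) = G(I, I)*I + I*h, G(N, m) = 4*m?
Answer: -2244/67 ≈ -33.493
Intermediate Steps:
A(I, h) = 4*I**2 + I*h (A(I, h) = (4*I)*I + I*h = 4*I**2 + I*h)
((0 + 34)/(-65 - 69))*A(-6, 2) = ((0 + 34)/(-65 - 69))*(-6*(2 + 4*(-6))) = (34/(-134))*(-6*(2 - 24)) = (34*(-1/134))*(-6*(-22)) = -17/67*132 = -2244/67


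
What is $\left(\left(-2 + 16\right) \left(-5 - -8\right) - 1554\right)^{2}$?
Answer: $2286144$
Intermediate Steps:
$\left(\left(-2 + 16\right) \left(-5 - -8\right) - 1554\right)^{2} = \left(14 \left(-5 + 8\right) - 1554\right)^{2} = \left(14 \cdot 3 - 1554\right)^{2} = \left(42 - 1554\right)^{2} = \left(-1512\right)^{2} = 2286144$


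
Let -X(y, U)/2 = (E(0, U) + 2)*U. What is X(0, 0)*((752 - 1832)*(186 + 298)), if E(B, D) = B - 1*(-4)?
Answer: 0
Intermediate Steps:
E(B, D) = 4 + B (E(B, D) = B + 4 = 4 + B)
X(y, U) = -12*U (X(y, U) = -2*((4 + 0) + 2)*U = -2*(4 + 2)*U = -12*U)
X(0, 0)*((752 - 1832)*(186 + 298)) = (-12*0)*((752 - 1832)*(186 + 298)) = 0*(-1080*484) = 0*(-522720) = 0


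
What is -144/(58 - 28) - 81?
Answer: -429/5 ≈ -85.800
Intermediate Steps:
-144/(58 - 28) - 81 = -144/30 - 81 = (1/30)*(-144) - 81 = -24/5 - 81 = -429/5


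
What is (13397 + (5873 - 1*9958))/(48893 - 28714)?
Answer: 9312/20179 ≈ 0.46147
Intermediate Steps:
(13397 + (5873 - 1*9958))/(48893 - 28714) = (13397 + (5873 - 9958))/20179 = (13397 - 4085)*(1/20179) = 9312*(1/20179) = 9312/20179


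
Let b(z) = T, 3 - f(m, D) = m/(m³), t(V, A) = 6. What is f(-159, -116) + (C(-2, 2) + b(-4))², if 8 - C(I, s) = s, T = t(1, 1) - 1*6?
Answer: 985958/25281 ≈ 39.000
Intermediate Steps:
T = 0 (T = 6 - 1*6 = 6 - 6 = 0)
f(m, D) = 3 - 1/m² (f(m, D) = 3 - m/(m³) = 3 - m/m³ = 3 - 1/m²)
C(I, s) = 8 - s
b(z) = 0
f(-159, -116) + (C(-2, 2) + b(-4))² = (3 - 1/(-159)²) + ((8 - 1*2) + 0)² = (3 - 1*1/25281) + ((8 - 2) + 0)² = (3 - 1/25281) + (6 + 0)² = 75842/25281 + 6² = 75842/25281 + 36 = 985958/25281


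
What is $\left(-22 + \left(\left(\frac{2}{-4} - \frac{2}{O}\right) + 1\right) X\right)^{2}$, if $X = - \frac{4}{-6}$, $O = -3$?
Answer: $\frac{36481}{81} \approx 450.38$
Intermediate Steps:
$X = \frac{2}{3}$ ($X = \left(-4\right) \left(- \frac{1}{6}\right) = \frac{2}{3} \approx 0.66667$)
$\left(-22 + \left(\left(\frac{2}{-4} - \frac{2}{O}\right) + 1\right) X\right)^{2} = \left(-22 + \left(\left(\frac{2}{-4} - \frac{2}{-3}\right) + 1\right) \frac{2}{3}\right)^{2} = \left(-22 + \left(\left(2 \left(- \frac{1}{4}\right) - - \frac{2}{3}\right) + 1\right) \frac{2}{3}\right)^{2} = \left(-22 + \left(\left(- \frac{1}{2} + \frac{2}{3}\right) + 1\right) \frac{2}{3}\right)^{2} = \left(-22 + \left(\frac{1}{6} + 1\right) \frac{2}{3}\right)^{2} = \left(-22 + \frac{7}{6} \cdot \frac{2}{3}\right)^{2} = \left(-22 + \frac{7}{9}\right)^{2} = \left(- \frac{191}{9}\right)^{2} = \frac{36481}{81}$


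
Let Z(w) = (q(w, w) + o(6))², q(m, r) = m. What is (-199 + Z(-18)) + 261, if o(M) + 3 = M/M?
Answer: 462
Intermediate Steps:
o(M) = -2 (o(M) = -3 + M/M = -3 + 1 = -2)
Z(w) = (-2 + w)² (Z(w) = (w - 2)² = (-2 + w)²)
(-199 + Z(-18)) + 261 = (-199 + (-2 - 18)²) + 261 = (-199 + (-20)²) + 261 = (-199 + 400) + 261 = 201 + 261 = 462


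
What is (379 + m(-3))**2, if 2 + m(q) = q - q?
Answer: 142129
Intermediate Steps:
m(q) = -2 (m(q) = -2 + (q - q) = -2 + 0 = -2)
(379 + m(-3))**2 = (379 - 2)**2 = 377**2 = 142129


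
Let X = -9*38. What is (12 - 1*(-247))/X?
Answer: -259/342 ≈ -0.75731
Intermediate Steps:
X = -342
(12 - 1*(-247))/X = (12 - 1*(-247))/(-342) = (12 + 247)*(-1/342) = 259*(-1/342) = -259/342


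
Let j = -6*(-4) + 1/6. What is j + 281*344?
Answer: 580129/6 ≈ 96688.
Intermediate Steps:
j = 145/6 (j = 24 + ⅙ = 145/6 ≈ 24.167)
j + 281*344 = 145/6 + 281*344 = 145/6 + 96664 = 580129/6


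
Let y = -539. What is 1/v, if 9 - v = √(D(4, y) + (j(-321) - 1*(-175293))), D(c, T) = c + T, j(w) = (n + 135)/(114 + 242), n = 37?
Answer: -801/15546296 - √1384261945/15546296 ≈ -0.0024447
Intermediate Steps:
j(w) = 43/89 (j(w) = (37 + 135)/(114 + 242) = 172/356 = 172*(1/356) = 43/89)
D(c, T) = T + c
v = 9 - √1384261945/89 (v = 9 - √((-539 + 4) + (43/89 - 1*(-175293))) = 9 - √(-535 + (43/89 + 175293)) = 9 - √(-535 + 15601120/89) = 9 - √(15553505/89) = 9 - √1384261945/89 ≈ -409.04)
1/v = 1/(9 - √1384261945/89)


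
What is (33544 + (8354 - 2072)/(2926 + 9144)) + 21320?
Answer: 331107381/6035 ≈ 54865.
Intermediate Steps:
(33544 + (8354 - 2072)/(2926 + 9144)) + 21320 = (33544 + 6282/12070) + 21320 = (33544 + 6282*(1/12070)) + 21320 = (33544 + 3141/6035) + 21320 = 202441181/6035 + 21320 = 331107381/6035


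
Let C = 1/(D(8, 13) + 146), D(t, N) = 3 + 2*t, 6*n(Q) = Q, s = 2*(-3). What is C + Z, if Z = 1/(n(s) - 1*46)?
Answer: -118/7755 ≈ -0.015216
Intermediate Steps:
s = -6
n(Q) = Q/6
Z = -1/47 (Z = 1/((1/6)*(-6) - 1*46) = 1/(-1 - 46) = 1/(-47) = -1/47 ≈ -0.021277)
C = 1/165 (C = 1/((3 + 2*8) + 146) = 1/((3 + 16) + 146) = 1/(19 + 146) = 1/165 ≈ 0.0060606)
C + Z = 1/165 - 1/47 = -118/7755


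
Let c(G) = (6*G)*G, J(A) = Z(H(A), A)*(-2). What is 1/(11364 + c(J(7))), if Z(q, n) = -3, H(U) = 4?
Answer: 1/11580 ≈ 8.6356e-5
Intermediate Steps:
J(A) = 6 (J(A) = -3*(-2) = 6)
c(G) = 6*G²
1/(11364 + c(J(7))) = 1/(11364 + 6*6²) = 1/(11364 + 6*36) = 1/(11364 + 216) = 1/11580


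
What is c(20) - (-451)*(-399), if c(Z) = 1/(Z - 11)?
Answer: -1619540/9 ≈ -1.7995e+5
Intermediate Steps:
c(Z) = 1/(-11 + Z)
c(20) - (-451)*(-399) = 1/(-11 + 20) - (-451)*(-399) = 1/9 - 451*399 = ⅑ - 179949 = -1619540/9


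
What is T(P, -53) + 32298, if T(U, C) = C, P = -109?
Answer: 32245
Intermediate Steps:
T(P, -53) + 32298 = -53 + 32298 = 32245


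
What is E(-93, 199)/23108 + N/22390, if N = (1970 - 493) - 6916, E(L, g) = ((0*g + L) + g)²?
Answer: 593819/2440510 ≈ 0.24332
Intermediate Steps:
E(L, g) = (L + g)² (E(L, g) = ((0 + L) + g)² = (L + g)²)
N = -5439 (N = 1477 - 6916 = -5439)
E(-93, 199)/23108 + N/22390 = (-93 + 199)²/23108 - 5439/22390 = 106²*(1/23108) - 5439*1/22390 = 11236*(1/23108) - 5439/22390 = 53/109 - 5439/22390 = 593819/2440510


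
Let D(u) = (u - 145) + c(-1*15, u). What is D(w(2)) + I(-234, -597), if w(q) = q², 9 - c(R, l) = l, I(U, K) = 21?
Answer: -115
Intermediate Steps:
c(R, l) = 9 - l
D(u) = -136 (D(u) = (u - 145) + (9 - u) = (-145 + u) + (9 - u) = -136)
D(w(2)) + I(-234, -597) = -136 + 21 = -115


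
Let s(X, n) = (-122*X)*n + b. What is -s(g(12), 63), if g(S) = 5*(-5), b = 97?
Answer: -192247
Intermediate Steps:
g(S) = -25
s(X, n) = 97 - 122*X*n (s(X, n) = (-122*X)*n + 97 = -122*X*n + 97 = 97 - 122*X*n)
-s(g(12), 63) = -(97 - 122*(-25)*63) = -(97 + 192150) = -1*192247 = -192247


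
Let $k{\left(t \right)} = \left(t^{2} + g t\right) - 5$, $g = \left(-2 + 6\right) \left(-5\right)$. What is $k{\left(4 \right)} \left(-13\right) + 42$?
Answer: $939$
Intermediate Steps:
$g = -20$ ($g = 4 \left(-5\right) = -20$)
$k{\left(t \right)} = -5 + t^{2} - 20 t$ ($k{\left(t \right)} = \left(t^{2} - 20 t\right) - 5 = -5 + t^{2} - 20 t$)
$k{\left(4 \right)} \left(-13\right) + 42 = \left(-5 + 4^{2} - 80\right) \left(-13\right) + 42 = \left(-5 + 16 - 80\right) \left(-13\right) + 42 = \left(-69\right) \left(-13\right) + 42 = 897 + 42 = 939$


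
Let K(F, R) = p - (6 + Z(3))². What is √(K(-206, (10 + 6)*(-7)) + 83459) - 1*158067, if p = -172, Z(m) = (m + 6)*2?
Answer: -158067 + √82711 ≈ -1.5778e+5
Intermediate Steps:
Z(m) = 12 + 2*m (Z(m) = (6 + m)*2 = 12 + 2*m)
K(F, R) = -748 (K(F, R) = -172 - (6 + (12 + 2*3))² = -172 - (6 + (12 + 6))² = -172 - (6 + 18)² = -172 - 1*24² = -172 - 1*576 = -172 - 576 = -748)
√(K(-206, (10 + 6)*(-7)) + 83459) - 1*158067 = √(-748 + 83459) - 1*158067 = √82711 - 158067 = -158067 + √82711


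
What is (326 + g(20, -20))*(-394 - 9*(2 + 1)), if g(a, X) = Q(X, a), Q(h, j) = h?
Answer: -128826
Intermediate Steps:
g(a, X) = X
(326 + g(20, -20))*(-394 - 9*(2 + 1)) = (326 - 20)*(-394 - 9*(2 + 1)) = 306*(-394 - 9*3) = 306*(-394 - 27) = 306*(-421) = -128826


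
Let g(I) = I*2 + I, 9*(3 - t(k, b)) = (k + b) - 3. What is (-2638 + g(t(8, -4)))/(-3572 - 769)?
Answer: 7888/13023 ≈ 0.60570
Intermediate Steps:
t(k, b) = 10/3 - b/9 - k/9 (t(k, b) = 3 - ((k + b) - 3)/9 = 3 - ((b + k) - 3)/9 = 3 - (-3 + b + k)/9 = 3 + (⅓ - b/9 - k/9) = 10/3 - b/9 - k/9)
g(I) = 3*I (g(I) = 2*I + I = 3*I)
(-2638 + g(t(8, -4)))/(-3572 - 769) = (-2638 + 3*(10/3 - ⅑*(-4) - ⅑*8))/(-3572 - 769) = (-2638 + 3*(10/3 + 4/9 - 8/9))/(-4341) = (-2638 + 3*(26/9))*(-1/4341) = (-2638 + 26/3)*(-1/4341) = -7888/3*(-1/4341) = 7888/13023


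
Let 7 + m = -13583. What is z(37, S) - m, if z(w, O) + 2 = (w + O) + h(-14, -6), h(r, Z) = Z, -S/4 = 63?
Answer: 13367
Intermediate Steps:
S = -252 (S = -4*63 = -252)
m = -13590 (m = -7 - 13583 = -13590)
z(w, O) = -8 + O + w (z(w, O) = -2 + ((w + O) - 6) = -2 + ((O + w) - 6) = -2 + (-6 + O + w) = -8 + O + w)
z(37, S) - m = (-8 - 252 + 37) - 1*(-13590) = -223 + 13590 = 13367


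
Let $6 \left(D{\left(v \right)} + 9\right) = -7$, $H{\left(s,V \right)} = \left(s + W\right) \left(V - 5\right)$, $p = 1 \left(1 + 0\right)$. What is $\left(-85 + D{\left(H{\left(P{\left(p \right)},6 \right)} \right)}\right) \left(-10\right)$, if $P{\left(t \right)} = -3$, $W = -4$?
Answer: $\frac{2855}{3} \approx 951.67$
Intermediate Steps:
$p = 1$ ($p = 1 \cdot 1 = 1$)
$H{\left(s,V \right)} = \left(-5 + V\right) \left(-4 + s\right)$ ($H{\left(s,V \right)} = \left(s - 4\right) \left(V - 5\right) = \left(-4 + s\right) \left(-5 + V\right) = \left(-5 + V\right) \left(-4 + s\right)$)
$D{\left(v \right)} = - \frac{61}{6}$ ($D{\left(v \right)} = -9 + \frac{1}{6} \left(-7\right) = -9 - \frac{7}{6} = - \frac{61}{6}$)
$\left(-85 + D{\left(H{\left(P{\left(p \right)},6 \right)} \right)}\right) \left(-10\right) = \left(-85 - \frac{61}{6}\right) \left(-10\right) = \left(- \frac{571}{6}\right) \left(-10\right) = \frac{2855}{3}$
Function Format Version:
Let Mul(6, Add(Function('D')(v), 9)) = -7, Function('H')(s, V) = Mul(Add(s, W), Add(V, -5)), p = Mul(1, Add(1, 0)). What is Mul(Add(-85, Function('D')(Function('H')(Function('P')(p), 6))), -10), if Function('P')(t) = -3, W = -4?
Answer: Rational(2855, 3) ≈ 951.67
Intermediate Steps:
p = 1 (p = Mul(1, 1) = 1)
Function('H')(s, V) = Mul(Add(-5, V), Add(-4, s)) (Function('H')(s, V) = Mul(Add(s, -4), Add(V, -5)) = Mul(Add(-4, s), Add(-5, V)) = Mul(Add(-5, V), Add(-4, s)))
Function('D')(v) = Rational(-61, 6) (Function('D')(v) = Add(-9, Mul(Rational(1, 6), -7)) = Add(-9, Rational(-7, 6)) = Rational(-61, 6))
Mul(Add(-85, Function('D')(Function('H')(Function('P')(p), 6))), -10) = Mul(Add(-85, Rational(-61, 6)), -10) = Mul(Rational(-571, 6), -10) = Rational(2855, 3)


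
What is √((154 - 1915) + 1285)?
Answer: 2*I*√119 ≈ 21.817*I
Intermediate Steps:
√((154 - 1915) + 1285) = √(-1761 + 1285) = √(-476) = 2*I*√119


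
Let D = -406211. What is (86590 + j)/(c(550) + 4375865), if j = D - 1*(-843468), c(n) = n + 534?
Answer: 523847/4376949 ≈ 0.11968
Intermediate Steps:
c(n) = 534 + n
j = 437257 (j = -406211 - 1*(-843468) = -406211 + 843468 = 437257)
(86590 + j)/(c(550) + 4375865) = (86590 + 437257)/((534 + 550) + 4375865) = 523847/(1084 + 4375865) = 523847/4376949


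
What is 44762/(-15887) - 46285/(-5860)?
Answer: 94604895/18619564 ≈ 5.0809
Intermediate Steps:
44762/(-15887) - 46285/(-5860) = 44762*(-1/15887) - 46285*(-1/5860) = -44762/15887 + 9257/1172 = 94604895/18619564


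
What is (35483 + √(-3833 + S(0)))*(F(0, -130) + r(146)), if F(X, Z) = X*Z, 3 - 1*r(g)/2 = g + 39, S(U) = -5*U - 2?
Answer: -12915812 - 364*I*√3835 ≈ -1.2916e+7 - 22542.0*I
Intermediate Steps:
S(U) = -2 - 5*U
r(g) = -72 - 2*g (r(g) = 6 - 2*(g + 39) = 6 - 2*(39 + g) = 6 + (-78 - 2*g) = -72 - 2*g)
(35483 + √(-3833 + S(0)))*(F(0, -130) + r(146)) = (35483 + √(-3833 + (-2 - 5*0)))*(0*(-130) + (-72 - 2*146)) = (35483 + √(-3833 + (-2 + 0)))*(0 + (-72 - 292)) = (35483 + √(-3833 - 2))*(0 - 364) = (35483 + √(-3835))*(-364) = (35483 + I*√3835)*(-364) = -12915812 - 364*I*√3835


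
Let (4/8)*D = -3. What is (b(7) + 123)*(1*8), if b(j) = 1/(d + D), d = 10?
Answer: 986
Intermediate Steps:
D = -6 (D = 2*(-3) = -6)
b(j) = ¼ (b(j) = 1/(10 - 6) = 1/4 = ¼)
(b(7) + 123)*(1*8) = (¼ + 123)*(1*8) = (493/4)*8 = 986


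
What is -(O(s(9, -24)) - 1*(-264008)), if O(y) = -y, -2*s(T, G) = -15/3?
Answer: -528011/2 ≈ -2.6401e+5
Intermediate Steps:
s(T, G) = 5/2 (s(T, G) = -(-15)/(2*3) = -½*(-5) = 5/2)
-(O(s(9, -24)) - 1*(-264008)) = -(-1*5/2 - 1*(-264008)) = -(-5/2 + 264008) = -1*528011/2 = -528011/2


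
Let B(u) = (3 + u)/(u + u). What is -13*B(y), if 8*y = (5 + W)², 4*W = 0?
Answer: -637/50 ≈ -12.740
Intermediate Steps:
W = 0 (W = (¼)*0 = 0)
y = 25/8 (y = (5 + 0)²/8 = (⅛)*5² = (⅛)*25 = 25/8 ≈ 3.1250)
B(u) = (3 + u)/(2*u) (B(u) = (3 + u)/((2*u)) = (3 + u)*(1/(2*u)) = (3 + u)/(2*u))
-13*B(y) = -13*(3 + 25/8)/(2*25/8) = -13*8*49/(2*25*8) = -13*49/50 = -637/50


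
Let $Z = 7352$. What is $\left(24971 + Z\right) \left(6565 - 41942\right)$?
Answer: $-1143490771$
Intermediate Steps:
$\left(24971 + Z\right) \left(6565 - 41942\right) = \left(24971 + 7352\right) \left(6565 - 41942\right) = 32323 \left(-35377\right) = -1143490771$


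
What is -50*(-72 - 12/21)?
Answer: 25400/7 ≈ 3628.6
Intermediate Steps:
-50*(-72 - 12/21) = -50*(-72 - 12*1/21) = -50*(-72 - 4/7) = -50*(-508/7) = 25400/7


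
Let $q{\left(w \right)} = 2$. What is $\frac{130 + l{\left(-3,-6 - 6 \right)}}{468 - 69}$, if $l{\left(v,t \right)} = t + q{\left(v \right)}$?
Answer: $\frac{40}{133} \approx 0.30075$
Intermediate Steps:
$l{\left(v,t \right)} = 2 + t$ ($l{\left(v,t \right)} = t + 2 = 2 + t$)
$\frac{130 + l{\left(-3,-6 - 6 \right)}}{468 - 69} = \frac{130 + \left(2 - 12\right)}{468 - 69} = \frac{130 + \left(2 - 12\right)}{399} = \left(130 - 10\right) \frac{1}{399} = 120 \cdot \frac{1}{399} = \frac{40}{133}$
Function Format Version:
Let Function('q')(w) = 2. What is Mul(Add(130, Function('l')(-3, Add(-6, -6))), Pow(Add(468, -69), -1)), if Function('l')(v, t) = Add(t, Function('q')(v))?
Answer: Rational(40, 133) ≈ 0.30075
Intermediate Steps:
Function('l')(v, t) = Add(2, t) (Function('l')(v, t) = Add(t, 2) = Add(2, t))
Mul(Add(130, Function('l')(-3, Add(-6, -6))), Pow(Add(468, -69), -1)) = Mul(Add(130, Add(2, Add(-6, -6))), Pow(Add(468, -69), -1)) = Mul(Add(130, Add(2, -12)), Pow(399, -1)) = Mul(Add(130, -10), Rational(1, 399)) = Mul(120, Rational(1, 399)) = Rational(40, 133)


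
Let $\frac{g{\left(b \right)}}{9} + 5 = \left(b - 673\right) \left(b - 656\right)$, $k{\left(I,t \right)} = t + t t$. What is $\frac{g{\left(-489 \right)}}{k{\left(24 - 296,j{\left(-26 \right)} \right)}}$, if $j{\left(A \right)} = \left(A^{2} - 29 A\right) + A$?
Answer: $\frac{6823}{1124} \approx 6.0703$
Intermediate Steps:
$j{\left(A \right)} = A^{2} - 28 A$
$k{\left(I,t \right)} = t + t^{2}$
$g{\left(b \right)} = -45 + 9 \left(-673 + b\right) \left(-656 + b\right)$ ($g{\left(b \right)} = -45 + 9 \left(b - 673\right) \left(b - 656\right) = -45 + 9 \left(-673 + b\right) \left(-656 + b\right)$)
$\frac{g{\left(-489 \right)}}{k{\left(24 - 296,j{\left(-26 \right)} \right)}} = \frac{3973347 - -5848929 + 9 \left(-489\right)^{2}}{- 26 \left(-28 - 26\right) \left(1 - 26 \left(-28 - 26\right)\right)} = \frac{3973347 + 5848929 + 9 \cdot 239121}{\left(-26\right) \left(-54\right) \left(1 - -1404\right)} = \frac{3973347 + 5848929 + 2152089}{1404 \left(1 + 1404\right)} = \frac{11974365}{1404 \cdot 1405} = \frac{11974365}{1972620} = 11974365 \cdot \frac{1}{1972620} = \frac{6823}{1124}$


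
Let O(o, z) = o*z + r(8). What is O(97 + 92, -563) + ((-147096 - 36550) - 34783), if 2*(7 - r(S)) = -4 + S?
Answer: -324831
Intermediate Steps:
r(S) = 9 - S/2 (r(S) = 7 - (-4 + S)/2 = 7 + (2 - S/2) = 9 - S/2)
O(o, z) = 5 + o*z (O(o, z) = o*z + (9 - ½*8) = o*z + (9 - 4) = o*z + 5 = 5 + o*z)
O(97 + 92, -563) + ((-147096 - 36550) - 34783) = (5 + (97 + 92)*(-563)) + ((-147096 - 36550) - 34783) = (5 + 189*(-563)) + (-183646 - 34783) = (5 - 106407) - 218429 = -106402 - 218429 = -324831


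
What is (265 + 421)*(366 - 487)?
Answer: -83006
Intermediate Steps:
(265 + 421)*(366 - 487) = 686*(-121) = -83006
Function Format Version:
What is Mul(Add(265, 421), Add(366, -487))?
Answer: -83006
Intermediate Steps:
Mul(Add(265, 421), Add(366, -487)) = Mul(686, -121) = -83006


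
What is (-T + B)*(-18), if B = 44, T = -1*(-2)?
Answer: -756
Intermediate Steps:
T = 2
(-T + B)*(-18) = (-1*2 + 44)*(-18) = (-2 + 44)*(-18) = 42*(-18) = -756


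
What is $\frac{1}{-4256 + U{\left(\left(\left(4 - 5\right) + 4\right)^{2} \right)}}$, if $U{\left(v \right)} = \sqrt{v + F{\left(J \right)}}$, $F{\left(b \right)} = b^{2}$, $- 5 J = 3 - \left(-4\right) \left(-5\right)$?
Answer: $- \frac{53200}{226418943} - \frac{5 \sqrt{514}}{452837886} \approx -0.00023521$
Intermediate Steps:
$J = \frac{17}{5}$ ($J = - \frac{3 - \left(-4\right) \left(-5\right)}{5} = - \frac{3 - 20}{5} = \left(- \frac{1}{5}\right) \left(-17\right) = \frac{17}{5} \approx 3.4$)
$U{\left(v \right)} = \sqrt{\frac{289}{25} + v}$ ($U{\left(v \right)} = \sqrt{v + \left(\frac{17}{5}\right)^{2}} = \sqrt{v + \frac{289}{25}} = \sqrt{\frac{289}{25} + v}$)
$\frac{1}{-4256 + U{\left(\left(\left(4 - 5\right) + 4\right)^{2} \right)}} = \frac{1}{-4256 + \frac{\sqrt{289 + 25 \left(\left(4 - 5\right) + 4\right)^{2}}}{5}} = \frac{1}{-4256 + \frac{\sqrt{289 + 25 \left(-1 + 4\right)^{2}}}{5}} = \frac{1}{-4256 + \frac{\sqrt{289 + 25 \cdot 3^{2}}}{5}} = \frac{1}{-4256 + \frac{\sqrt{289 + 25 \cdot 9}}{5}} = \frac{1}{-4256 + \frac{\sqrt{289 + 225}}{5}} = \frac{1}{-4256 + \frac{\sqrt{514}}{5}}$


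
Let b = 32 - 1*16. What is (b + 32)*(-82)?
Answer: -3936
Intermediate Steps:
b = 16 (b = 32 - 16 = 16)
(b + 32)*(-82) = (16 + 32)*(-82) = 48*(-82) = -3936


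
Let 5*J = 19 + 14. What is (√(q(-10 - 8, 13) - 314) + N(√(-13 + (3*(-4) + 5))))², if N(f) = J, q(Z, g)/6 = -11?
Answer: -8411/25 + 132*I*√95/5 ≈ -336.44 + 257.32*I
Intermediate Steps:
q(Z, g) = -66 (q(Z, g) = 6*(-11) = -66)
J = 33/5 (J = (19 + 14)/5 = (⅕)*33 = 33/5 ≈ 6.6000)
N(f) = 33/5
(√(q(-10 - 8, 13) - 314) + N(√(-13 + (3*(-4) + 5))))² = (√(-66 - 314) + 33/5)² = (√(-380) + 33/5)² = (2*I*√95 + 33/5)² = (33/5 + 2*I*√95)²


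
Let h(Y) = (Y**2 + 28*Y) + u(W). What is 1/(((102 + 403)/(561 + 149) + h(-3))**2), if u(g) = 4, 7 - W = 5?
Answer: 20164/99620361 ≈ 0.00020241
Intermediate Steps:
W = 2 (W = 7 - 1*5 = 7 - 5 = 2)
h(Y) = 4 + Y**2 + 28*Y (h(Y) = (Y**2 + 28*Y) + 4 = 4 + Y**2 + 28*Y)
1/(((102 + 403)/(561 + 149) + h(-3))**2) = 1/(((102 + 403)/(561 + 149) + (4 + (-3)**2 + 28*(-3)))**2) = 1/((505/710 + (4 + 9 - 84))**2) = 1/((505*(1/710) - 71)**2) = 1/((101/142 - 71)**2) = 1/((-9981/142)**2) = 1/(99620361/20164) = 20164/99620361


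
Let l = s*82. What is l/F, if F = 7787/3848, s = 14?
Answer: 339808/599 ≈ 567.29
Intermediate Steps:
F = 599/296 (F = 7787*(1/3848) = 599/296 ≈ 2.0236)
l = 1148 (l = 14*82 = 1148)
l/F = 1148/(599/296) = 1148*(296/599) = 339808/599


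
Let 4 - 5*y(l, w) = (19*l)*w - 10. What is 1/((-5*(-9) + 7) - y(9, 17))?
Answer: 5/3153 ≈ 0.0015858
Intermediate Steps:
y(l, w) = 14/5 - 19*l*w/5 (y(l, w) = ⅘ - ((19*l)*w - 10)/5 = ⅘ - (19*l*w - 10)/5 = ⅘ - (-10 + 19*l*w)/5 = ⅘ + (2 - 19*l*w/5) = 14/5 - 19*l*w/5)
1/((-5*(-9) + 7) - y(9, 17)) = 1/((-5*(-9) + 7) - (14/5 - 19/5*9*17)) = 1/((45 + 7) - (14/5 - 2907/5)) = 1/(52 - 1*(-2893/5)) = 1/(52 + 2893/5) = 1/(3153/5) = 5/3153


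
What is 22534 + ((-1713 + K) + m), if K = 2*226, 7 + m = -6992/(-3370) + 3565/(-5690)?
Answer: 40780970023/1917530 ≈ 21267.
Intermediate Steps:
m = -10645667/1917530 (m = -7 + (-6992/(-3370) + 3565/(-5690)) = -7 + (-6992*(-1/3370) + 3565*(-1/5690)) = -7 + (3496/1685 - 713/1138) = -7 + 2777043/1917530 = -10645667/1917530 ≈ -5.5518)
K = 452
22534 + ((-1713 + K) + m) = 22534 + ((-1713 + 452) - 10645667/1917530) = 22534 + (-1261 - 10645667/1917530) = 22534 - 2428650997/1917530 = 40780970023/1917530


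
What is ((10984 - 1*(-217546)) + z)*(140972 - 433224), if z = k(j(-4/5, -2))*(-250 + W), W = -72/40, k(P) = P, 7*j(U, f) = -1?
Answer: -2337960179868/35 ≈ -6.6799e+10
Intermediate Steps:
j(U, f) = -⅐ (j(U, f) = (⅐)*(-1) = -⅐)
W = -9/5 (W = -72*1/40 = -9/5 ≈ -1.8000)
z = 1259/35 (z = -(-250 - 9/5)/7 = -⅐*(-1259/5) = 1259/35 ≈ 35.971)
((10984 - 1*(-217546)) + z)*(140972 - 433224) = ((10984 - 1*(-217546)) + 1259/35)*(140972 - 433224) = ((10984 + 217546) + 1259/35)*(-292252) = (228530 + 1259/35)*(-292252) = (7999809/35)*(-292252) = -2337960179868/35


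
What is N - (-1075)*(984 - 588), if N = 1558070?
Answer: 1983770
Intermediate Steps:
N - (-1075)*(984 - 588) = 1558070 - (-1075)*(984 - 588) = 1558070 - (-1075)*396 = 1558070 - 1*(-425700) = 1558070 + 425700 = 1983770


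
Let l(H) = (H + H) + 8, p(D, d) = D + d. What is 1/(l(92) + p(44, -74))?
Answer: 1/162 ≈ 0.0061728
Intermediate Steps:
l(H) = 8 + 2*H (l(H) = 2*H + 8 = 8 + 2*H)
1/(l(92) + p(44, -74)) = 1/((8 + 2*92) + (44 - 74)) = 1/((8 + 184) - 30) = 1/(192 - 30) = 1/162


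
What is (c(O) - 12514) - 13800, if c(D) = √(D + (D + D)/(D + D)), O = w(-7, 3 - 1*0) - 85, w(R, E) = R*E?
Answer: -26314 + I*√105 ≈ -26314.0 + 10.247*I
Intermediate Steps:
w(R, E) = E*R
O = -106 (O = (3 - 1*0)*(-7) - 85 = (3 + 0)*(-7) - 85 = 3*(-7) - 85 = -21 - 85 = -106)
c(D) = √(1 + D) (c(D) = √(D + (2*D)/((2*D))) = √(D + (2*D)*(1/(2*D))) = √(D + 1) = √(1 + D))
(c(O) - 12514) - 13800 = (√(1 - 106) - 12514) - 13800 = (√(-105) - 12514) - 13800 = (I*√105 - 12514) - 13800 = (-12514 + I*√105) - 13800 = -26314 + I*√105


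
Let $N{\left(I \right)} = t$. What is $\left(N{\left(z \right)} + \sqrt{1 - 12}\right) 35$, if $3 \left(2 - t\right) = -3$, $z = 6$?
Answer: $105 + 35 i \sqrt{11} \approx 105.0 + 116.08 i$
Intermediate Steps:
$t = 3$ ($t = 2 - -1 = 2 + 1 = 3$)
$N{\left(I \right)} = 3$
$\left(N{\left(z \right)} + \sqrt{1 - 12}\right) 35 = \left(3 + \sqrt{1 - 12}\right) 35 = \left(3 + \sqrt{-11}\right) 35 = \left(3 + i \sqrt{11}\right) 35 = 105 + 35 i \sqrt{11}$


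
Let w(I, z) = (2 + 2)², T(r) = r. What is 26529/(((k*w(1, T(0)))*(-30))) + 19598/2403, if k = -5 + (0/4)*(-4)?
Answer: 36928129/1922400 ≈ 19.209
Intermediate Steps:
k = -5 (k = -5 + (0*(¼))*(-4) = -5 + 0*(-4) = -5 + 0 = -5)
w(I, z) = 16 (w(I, z) = 4² = 16)
26529/(((k*w(1, T(0)))*(-30))) + 19598/2403 = 26529/((-5*16*(-30))) + 19598/2403 = 26529/((-80*(-30))) + 19598*(1/2403) = 26529/2400 + 19598/2403 = 26529*(1/2400) + 19598/2403 = 8843/800 + 19598/2403 = 36928129/1922400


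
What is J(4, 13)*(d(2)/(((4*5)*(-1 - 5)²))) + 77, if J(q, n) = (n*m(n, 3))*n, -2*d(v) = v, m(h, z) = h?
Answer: 53243/720 ≈ 73.949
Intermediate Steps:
d(v) = -v/2
J(q, n) = n³ (J(q, n) = (n*n)*n = n²*n = n³)
J(4, 13)*(d(2)/(((4*5)*(-1 - 5)²))) + 77 = 13³*((-½*2)/(((4*5)*(-1 - 5)²))) + 77 = 2197*(-1/(20*(-6)²)) + 77 = 2197*(-1/(20*36)) + 77 = 2197*(-1/720) + 77 = -2197/720 + 77 = 53243/720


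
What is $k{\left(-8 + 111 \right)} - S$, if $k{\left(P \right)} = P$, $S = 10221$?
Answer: $-10118$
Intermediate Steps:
$k{\left(-8 + 111 \right)} - S = \left(-8 + 111\right) - 10221 = 103 - 10221 = -10118$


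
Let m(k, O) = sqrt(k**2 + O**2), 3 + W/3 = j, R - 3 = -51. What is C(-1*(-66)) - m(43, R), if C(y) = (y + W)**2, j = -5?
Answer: 1764 - sqrt(4153) ≈ 1699.6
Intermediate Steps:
R = -48 (R = 3 - 51 = -48)
W = -24 (W = -9 + 3*(-5) = -9 - 15 = -24)
m(k, O) = sqrt(O**2 + k**2)
C(y) = (-24 + y)**2 (C(y) = (y - 24)**2 = (-24 + y)**2)
C(-1*(-66)) - m(43, R) = (-24 - 1*(-66))**2 - sqrt((-48)**2 + 43**2) = (-24 + 66)**2 - sqrt(2304 + 1849) = 42**2 - sqrt(4153) = 1764 - sqrt(4153)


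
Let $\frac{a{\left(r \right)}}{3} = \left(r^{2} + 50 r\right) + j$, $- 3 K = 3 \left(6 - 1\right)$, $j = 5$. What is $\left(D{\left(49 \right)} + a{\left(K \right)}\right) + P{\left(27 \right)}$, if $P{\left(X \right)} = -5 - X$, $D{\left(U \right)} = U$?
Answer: $-643$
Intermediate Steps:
$K = -5$ ($K = - \frac{3 \left(6 - 1\right)}{3} = - \frac{3 \cdot 5}{3} = \left(- \frac{1}{3}\right) 15 = -5$)
$a{\left(r \right)} = 15 + 3 r^{2} + 150 r$ ($a{\left(r \right)} = 3 \left(\left(r^{2} + 50 r\right) + 5\right) = 3 \left(5 + r^{2} + 50 r\right) = 15 + 3 r^{2} + 150 r$)
$\left(D{\left(49 \right)} + a{\left(K \right)}\right) + P{\left(27 \right)} = \left(49 + \left(15 + 3 \left(-5\right)^{2} + 150 \left(-5\right)\right)\right) - 32 = \left(49 + \left(15 + 3 \cdot 25 - 750\right)\right) - 32 = \left(49 + \left(15 + 75 - 750\right)\right) - 32 = \left(49 - 660\right) - 32 = -611 - 32 = -643$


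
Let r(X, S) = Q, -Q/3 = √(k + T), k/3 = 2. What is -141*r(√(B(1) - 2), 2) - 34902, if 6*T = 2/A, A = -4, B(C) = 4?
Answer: -34902 + 141*√213/2 ≈ -33873.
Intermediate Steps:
k = 6 (k = 3*2 = 6)
T = -1/12 (T = (2/(-4))/6 = (2*(-¼))/6 = (⅙)*(-½) = -1/12 ≈ -0.083333)
Q = -√213/2 (Q = -3*√(6 - 1/12) = -√213/2 ≈ -7.2973)
r(X, S) = -√213/2
-141*r(√(B(1) - 2), 2) - 34902 = -(-141)*√213/2 - 34902 = 141*√213/2 - 34902 = -34902 + 141*√213/2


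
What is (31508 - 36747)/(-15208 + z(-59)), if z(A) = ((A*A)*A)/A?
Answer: 5239/11727 ≈ 0.44675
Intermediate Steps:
z(A) = A² (z(A) = (A²*A)/A = A³/A = A²)
(31508 - 36747)/(-15208 + z(-59)) = (31508 - 36747)/(-15208 + (-59)²) = -5239/(-15208 + 3481) = -5239/(-11727) = -5239*(-1/11727) = 5239/11727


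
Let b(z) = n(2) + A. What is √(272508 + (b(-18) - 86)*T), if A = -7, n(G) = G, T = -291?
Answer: 3*√33221 ≈ 546.80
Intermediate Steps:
b(z) = -5 (b(z) = 2 - 7 = -5)
√(272508 + (b(-18) - 86)*T) = √(272508 + (-5 - 86)*(-291)) = √(272508 - 91*(-291)) = √(272508 + 26481) = √298989 = 3*√33221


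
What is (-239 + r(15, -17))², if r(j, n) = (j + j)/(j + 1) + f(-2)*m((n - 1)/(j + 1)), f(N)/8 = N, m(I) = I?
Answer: 3073009/64 ≈ 48016.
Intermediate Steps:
f(N) = 8*N
r(j, n) = -16*(-1 + n)/(1 + j) + 2*j/(1 + j) (r(j, n) = (j + j)/(j + 1) + (8*(-2))*((n - 1)/(j + 1)) = (2*j)/(1 + j) - 16*(-1 + n)/(1 + j) = 2*j/(1 + j) - 16*(-1 + n)/(1 + j) = -16*(-1 + n)/(1 + j) + 2*j/(1 + j))
(-239 + r(15, -17))² = (-239 + 2*(8 + 15 - 8*(-17))/(1 + 15))² = (-239 + 2*(8 + 15 + 136)/16)² = (-239 + 2*(1/16)*159)² = (-239 + 159/8)² = (-1753/8)² = 3073009/64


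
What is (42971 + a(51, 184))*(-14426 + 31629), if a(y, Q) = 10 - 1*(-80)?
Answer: 740778383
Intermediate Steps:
a(y, Q) = 90 (a(y, Q) = 10 + 80 = 90)
(42971 + a(51, 184))*(-14426 + 31629) = (42971 + 90)*(-14426 + 31629) = 43061*17203 = 740778383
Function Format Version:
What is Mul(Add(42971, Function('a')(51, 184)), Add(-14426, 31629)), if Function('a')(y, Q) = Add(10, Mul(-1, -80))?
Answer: 740778383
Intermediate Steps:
Function('a')(y, Q) = 90 (Function('a')(y, Q) = Add(10, 80) = 90)
Mul(Add(42971, Function('a')(51, 184)), Add(-14426, 31629)) = Mul(Add(42971, 90), Add(-14426, 31629)) = Mul(43061, 17203) = 740778383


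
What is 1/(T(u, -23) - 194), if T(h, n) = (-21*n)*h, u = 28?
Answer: 1/13330 ≈ 7.5019e-5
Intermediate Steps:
T(h, n) = -21*h*n
1/(T(u, -23) - 194) = 1/(-21*28*(-23) - 194) = 1/(13524 - 194) = 1/13330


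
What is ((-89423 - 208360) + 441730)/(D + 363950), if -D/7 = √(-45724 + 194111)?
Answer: 52389510650/132452331537 + 1007629*√148387/132452331537 ≈ 0.39847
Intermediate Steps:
D = -7*√148387 (D = -7*√(-45724 + 194111) = -7*√148387 ≈ -2696.5)
((-89423 - 208360) + 441730)/(D + 363950) = ((-89423 - 208360) + 441730)/(-7*√148387 + 363950) = (-297783 + 441730)/(363950 - 7*√148387) = 143947/(363950 - 7*√148387)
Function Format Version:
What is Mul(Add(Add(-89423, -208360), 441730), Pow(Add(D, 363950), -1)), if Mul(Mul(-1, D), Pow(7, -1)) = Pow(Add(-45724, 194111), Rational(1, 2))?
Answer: Add(Rational(52389510650, 132452331537), Mul(Rational(1007629, 132452331537), Pow(148387, Rational(1, 2)))) ≈ 0.39847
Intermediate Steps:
D = Mul(-7, Pow(148387, Rational(1, 2))) (D = Mul(-7, Pow(Add(-45724, 194111), Rational(1, 2))) = Mul(-7, Pow(148387, Rational(1, 2))) ≈ -2696.5)
Mul(Add(Add(-89423, -208360), 441730), Pow(Add(D, 363950), -1)) = Mul(Add(Add(-89423, -208360), 441730), Pow(Add(Mul(-7, Pow(148387, Rational(1, 2))), 363950), -1)) = Mul(Add(-297783, 441730), Pow(Add(363950, Mul(-7, Pow(148387, Rational(1, 2)))), -1)) = Mul(143947, Pow(Add(363950, Mul(-7, Pow(148387, Rational(1, 2)))), -1))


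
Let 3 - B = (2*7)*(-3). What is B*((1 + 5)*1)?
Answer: 270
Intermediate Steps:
B = 45 (B = 3 - 2*7*(-3) = 3 - 14*(-3) = 3 - 1*(-42) = 3 + 42 = 45)
B*((1 + 5)*1) = 45*((1 + 5)*1) = 45*(6*1) = 45*6 = 270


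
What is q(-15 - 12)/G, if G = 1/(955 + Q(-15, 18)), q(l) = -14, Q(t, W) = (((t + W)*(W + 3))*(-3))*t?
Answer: -53060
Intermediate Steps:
Q(t, W) = -3*t*(3 + W)*(W + t) (Q(t, W) = (((W + t)*(3 + W))*(-3))*t = (((3 + W)*(W + t))*(-3))*t = (-3*(3 + W)*(W + t))*t = -3*t*(3 + W)*(W + t))
G = 1/3790 (G = 1/(955 - 3*(-15)*(18² + 3*18 + 3*(-15) + 18*(-15))) = 1/(955 - 3*(-15)*(324 + 54 - 45 - 270)) = 1/(955 - 3*(-15)*63) = 1/(955 + 2835) = 1/3790 ≈ 0.00026385)
q(-15 - 12)/G = -14/1/3790 = -14*3790 = -53060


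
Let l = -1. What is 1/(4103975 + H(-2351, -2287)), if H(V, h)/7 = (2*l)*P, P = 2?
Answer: 1/4103947 ≈ 2.4367e-7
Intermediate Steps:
H(V, h) = -28 (H(V, h) = 7*((2*(-1))*2) = 7*(-2*2) = 7*(-4) = -28)
1/(4103975 + H(-2351, -2287)) = 1/(4103975 - 28) = 1/4103947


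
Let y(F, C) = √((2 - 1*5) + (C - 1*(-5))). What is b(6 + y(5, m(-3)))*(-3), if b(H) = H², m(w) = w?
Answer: -105 - 36*I ≈ -105.0 - 36.0*I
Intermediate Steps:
y(F, C) = √(2 + C) (y(F, C) = √((2 - 5) + (C + 5)) = √(-3 + (5 + C)) = √(2 + C))
b(6 + y(5, m(-3)))*(-3) = (6 + √(2 - 3))²*(-3) = (6 + √(-1))²*(-3) = (6 + I)²*(-3) = -3*(6 + I)²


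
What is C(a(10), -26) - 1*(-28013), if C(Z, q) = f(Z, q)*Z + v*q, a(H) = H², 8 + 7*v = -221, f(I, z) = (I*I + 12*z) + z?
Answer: 6965445/7 ≈ 9.9506e+5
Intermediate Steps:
f(I, z) = I² + 13*z (f(I, z) = (I² + 12*z) + z = I² + 13*z)
v = -229/7 (v = -8/7 + (⅐)*(-221) = -8/7 - 221/7 = -229/7 ≈ -32.714)
C(Z, q) = -229*q/7 + Z*(Z² + 13*q) (C(Z, q) = (Z² + 13*q)*Z - 229*q/7 = Z*(Z² + 13*q) - 229*q/7 = -229*q/7 + Z*(Z² + 13*q))
C(a(10), -26) - 1*(-28013) = ((10²)³ - 229/7*(-26) + 13*10²*(-26)) - 1*(-28013) = (100³ + 5954/7 + 13*100*(-26)) + 28013 = (1000000 + 5954/7 - 33800) + 28013 = 6769354/7 + 28013 = 6965445/7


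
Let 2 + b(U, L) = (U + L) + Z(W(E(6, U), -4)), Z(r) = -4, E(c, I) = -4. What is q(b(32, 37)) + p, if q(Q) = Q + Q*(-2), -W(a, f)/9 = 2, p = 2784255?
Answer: 2784192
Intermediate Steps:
W(a, f) = -18 (W(a, f) = -9*2 = -18)
b(U, L) = -6 + L + U (b(U, L) = -2 + ((U + L) - 4) = -2 + ((L + U) - 4) = -2 + (-4 + L + U) = -6 + L + U)
q(Q) = -Q (q(Q) = Q - 2*Q = -Q)
q(b(32, 37)) + p = -(-6 + 37 + 32) + 2784255 = -1*63 + 2784255 = -63 + 2784255 = 2784192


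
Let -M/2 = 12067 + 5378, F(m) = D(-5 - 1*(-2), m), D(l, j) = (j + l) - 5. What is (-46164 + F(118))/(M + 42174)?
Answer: -23027/3642 ≈ -6.3226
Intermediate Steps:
D(l, j) = -5 + j + l
F(m) = -8 + m (F(m) = -5 + m + (-5 - 1*(-2)) = -5 + m + (-5 + 2) = -5 + m - 3 = -8 + m)
M = -34890 (M = -2*(12067 + 5378) = -2*17445 = -34890)
(-46164 + F(118))/(M + 42174) = (-46164 + (-8 + 118))/(-34890 + 42174) = (-46164 + 110)/7284 = -46054*1/7284 = -23027/3642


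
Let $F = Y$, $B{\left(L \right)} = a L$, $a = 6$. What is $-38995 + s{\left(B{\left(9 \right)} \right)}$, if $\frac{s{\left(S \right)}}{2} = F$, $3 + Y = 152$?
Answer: $-38697$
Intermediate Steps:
$Y = 149$ ($Y = -3 + 152 = 149$)
$B{\left(L \right)} = 6 L$
$F = 149$
$s{\left(S \right)} = 298$ ($s{\left(S \right)} = 2 \cdot 149 = 298$)
$-38995 + s{\left(B{\left(9 \right)} \right)} = -38995 + 298 = -38697$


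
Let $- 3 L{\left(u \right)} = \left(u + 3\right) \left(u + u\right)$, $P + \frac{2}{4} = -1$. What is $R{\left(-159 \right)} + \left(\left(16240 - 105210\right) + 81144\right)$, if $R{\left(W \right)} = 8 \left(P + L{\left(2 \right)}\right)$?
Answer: $- \frac{23674}{3} \approx -7891.3$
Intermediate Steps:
$P = - \frac{3}{2}$ ($P = - \frac{1}{2} - 1 = - \frac{3}{2} \approx -1.5$)
$L{\left(u \right)} = - \frac{2 u \left(3 + u\right)}{3}$ ($L{\left(u \right)} = - \frac{\left(u + 3\right) \left(u + u\right)}{3} = - \frac{\left(3 + u\right) 2 u}{3} = - \frac{2 u \left(3 + u\right)}{3}$)
$R{\left(W \right)} = - \frac{196}{3}$ ($R{\left(W \right)} = 8 \left(- \frac{3}{2} - \frac{4 \left(3 + 2\right)}{3}\right) = 8 \left(- \frac{3}{2} - \frac{4}{3} \cdot 5\right) = 8 \left(- \frac{3}{2} - \frac{20}{3}\right) = 8 \left(- \frac{49}{6}\right) = - \frac{196}{3}$)
$R{\left(-159 \right)} + \left(\left(16240 - 105210\right) + 81144\right) = - \frac{196}{3} + \left(\left(16240 - 105210\right) + 81144\right) = - \frac{196}{3} + \left(-88970 + 81144\right) = - \frac{196}{3} - 7826 = - \frac{23674}{3}$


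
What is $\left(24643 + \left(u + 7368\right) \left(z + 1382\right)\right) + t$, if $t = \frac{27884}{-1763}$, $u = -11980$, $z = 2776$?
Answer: $- \frac{33765097323}{1763} \approx -1.9152 \cdot 10^{7}$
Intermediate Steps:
$t = - \frac{27884}{1763}$ ($t = 27884 \left(- \frac{1}{1763}\right) = - \frac{27884}{1763} \approx -15.816$)
$\left(24643 + \left(u + 7368\right) \left(z + 1382\right)\right) + t = \left(24643 + \left(-11980 + 7368\right) \left(2776 + 1382\right)\right) - \frac{27884}{1763} = \left(24643 - 19176696\right) - \frac{27884}{1763} = -19152053 - \frac{27884}{1763} = - \frac{33765097323}{1763}$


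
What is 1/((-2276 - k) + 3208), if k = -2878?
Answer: 1/3810 ≈ 0.00026247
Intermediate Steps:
1/((-2276 - k) + 3208) = 1/((-2276 - 1*(-2878)) + 3208) = 1/((-2276 + 2878) + 3208) = 1/(602 + 3208) = 1/3810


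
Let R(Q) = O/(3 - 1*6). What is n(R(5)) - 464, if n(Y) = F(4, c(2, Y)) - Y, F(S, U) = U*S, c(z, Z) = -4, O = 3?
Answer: -479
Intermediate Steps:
F(S, U) = S*U
R(Q) = -1 (R(Q) = 3/(3 - 1*6) = 3/(3 - 6) = 3/(-3) = 3*(-⅓) = -1)
n(Y) = -16 - Y (n(Y) = 4*(-4) - Y = -16 - Y)
n(R(5)) - 464 = (-16 - 1*(-1)) - 464 = (-16 + 1) - 464 = -15 - 464 = -479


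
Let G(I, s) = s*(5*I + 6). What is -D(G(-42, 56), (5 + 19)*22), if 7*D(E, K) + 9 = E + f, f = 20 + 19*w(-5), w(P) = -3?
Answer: 11470/7 ≈ 1638.6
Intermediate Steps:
f = -37 (f = 20 + 19*(-3) = 20 - 57 = -37)
G(I, s) = s*(6 + 5*I)
D(E, K) = -46/7 + E/7 (D(E, K) = -9/7 + (E - 37)/7 = -9/7 + (-37 + E)/7 = -9/7 + (-37/7 + E/7) = -46/7 + E/7)
-D(G(-42, 56), (5 + 19)*22) = -(-46/7 + (56*(6 + 5*(-42)))/7) = -(-46/7 + (56*(6 - 210))/7) = -(-46/7 + (56*(-204))/7) = -(-46/7 + (1/7)*(-11424)) = -(-46/7 - 1632) = -1*(-11470/7) = 11470/7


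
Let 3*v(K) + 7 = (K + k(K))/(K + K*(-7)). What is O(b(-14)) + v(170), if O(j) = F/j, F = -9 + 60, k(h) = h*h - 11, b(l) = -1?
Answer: -192259/3060 ≈ -62.830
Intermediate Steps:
k(h) = -11 + h² (k(h) = h² - 11 = -11 + h²)
F = 51
v(K) = -7/3 - (-11 + K + K²)/(18*K) (v(K) = -7/3 + ((K + (-11 + K²))/(K + K*(-7)))/3 = -7/3 + ((-11 + K + K²)/(K - 7*K))/3 = -7/3 + ((-11 + K + K²)/((-6*K)))/3 = -7/3 + ((-11 + K + K²)*(-1/(6*K)))/3 = -7/3 + (-(-11 + K + K²)/(6*K))/3 = -7/3 - (-11 + K + K²)/(18*K))
O(j) = 51/j
O(b(-14)) + v(170) = 51/(-1) + (1/18)*(11 - 1*170² - 43*170)/170 = 51*(-1) + (1/18)*(1/170)*(11 - 1*28900 - 7310) = -51 + (1/18)*(1/170)*(11 - 28900 - 7310) = -51 + (1/18)*(1/170)*(-36199) = -51 - 36199/3060 = -192259/3060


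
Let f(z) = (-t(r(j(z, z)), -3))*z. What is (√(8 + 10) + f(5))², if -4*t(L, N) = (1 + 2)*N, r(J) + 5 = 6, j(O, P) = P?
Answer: 2313/16 - 135*√2/2 ≈ 49.103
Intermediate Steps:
r(J) = 1 (r(J) = -5 + 6 = 1)
t(L, N) = -3*N/4 (t(L, N) = -(1 + 2)*N/4 = -3*N/4)
f(z) = -9*z/4 (f(z) = (-(-3)*(-3)/4)*z = (-1*9/4)*z = -9*z/4)
(√(8 + 10) + f(5))² = (√(8 + 10) - 9/4*5)² = (√18 - 45/4)² = (3*√2 - 45/4)² = (-45/4 + 3*√2)²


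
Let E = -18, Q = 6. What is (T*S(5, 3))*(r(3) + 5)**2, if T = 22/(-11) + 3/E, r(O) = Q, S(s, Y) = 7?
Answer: -11011/6 ≈ -1835.2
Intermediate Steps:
r(O) = 6
T = -13/6 (T = 22/(-11) + 3/(-18) = 22*(-1/11) + 3*(-1/18) = -2 - 1/6 = -13/6 ≈ -2.1667)
(T*S(5, 3))*(r(3) + 5)**2 = (-13/6*7)*(6 + 5)**2 = -91/6*11**2 = -91/6*121 = -11011/6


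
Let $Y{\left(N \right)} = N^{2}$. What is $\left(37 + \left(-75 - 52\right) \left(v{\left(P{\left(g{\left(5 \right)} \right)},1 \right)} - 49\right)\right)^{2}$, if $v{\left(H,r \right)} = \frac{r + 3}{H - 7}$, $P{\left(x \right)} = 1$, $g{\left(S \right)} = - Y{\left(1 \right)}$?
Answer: $\frac{362293156}{9} \approx 4.0255 \cdot 10^{7}$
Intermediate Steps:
$g{\left(S \right)} = -1$ ($g{\left(S \right)} = - 1^{2} = \left(-1\right) 1 = -1$)
$v{\left(H,r \right)} = \frac{3 + r}{-7 + H}$
$\left(37 + \left(-75 - 52\right) \left(v{\left(P{\left(g{\left(5 \right)} \right)},1 \right)} - 49\right)\right)^{2} = \left(37 + \left(-75 - 52\right) \left(\frac{3 + 1}{-7 + 1} - 49\right)\right)^{2} = \left(37 - 127 \left(\frac{1}{-6} \cdot 4 - 49\right)\right)^{2} = \left(37 - 127 \left(\left(- \frac{1}{6}\right) 4 - 49\right)\right)^{2} = \left(37 - 127 \left(- \frac{2}{3} - 49\right)\right)^{2} = \left(37 - - \frac{18923}{3}\right)^{2} = \left(37 + \frac{18923}{3}\right)^{2} = \left(\frac{19034}{3}\right)^{2} = \frac{362293156}{9}$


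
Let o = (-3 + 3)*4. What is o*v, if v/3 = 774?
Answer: 0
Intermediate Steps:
v = 2322 (v = 3*774 = 2322)
o = 0 (o = 0*4 = 0)
o*v = 0*2322 = 0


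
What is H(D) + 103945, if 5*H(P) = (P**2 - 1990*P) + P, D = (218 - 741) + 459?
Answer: 651117/5 ≈ 1.3022e+5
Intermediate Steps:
D = -64 (D = -523 + 459 = -64)
H(P) = -1989*P/5 + P**2/5 (H(P) = ((P**2 - 1990*P) + P)/5 = (P**2 - 1989*P)/5 = -1989*P/5 + P**2/5)
H(D) + 103945 = (1/5)*(-64)*(-1989 - 64) + 103945 = (1/5)*(-64)*(-2053) + 103945 = 131392/5 + 103945 = 651117/5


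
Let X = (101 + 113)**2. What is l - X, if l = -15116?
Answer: -60912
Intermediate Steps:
X = 45796 (X = 214**2 = 45796)
l - X = -15116 - 1*45796 = -15116 - 45796 = -60912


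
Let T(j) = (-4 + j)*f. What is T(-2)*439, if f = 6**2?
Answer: -94824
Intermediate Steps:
f = 36
T(j) = -144 + 36*j (T(j) = (-4 + j)*36 = -144 + 36*j)
T(-2)*439 = (-144 + 36*(-2))*439 = (-144 - 72)*439 = -216*439 = -94824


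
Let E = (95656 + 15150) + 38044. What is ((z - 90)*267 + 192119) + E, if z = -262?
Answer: 246985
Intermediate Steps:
E = 148850 (E = 110806 + 38044 = 148850)
((z - 90)*267 + 192119) + E = ((-262 - 90)*267 + 192119) + 148850 = (-352*267 + 192119) + 148850 = (-93984 + 192119) + 148850 = 98135 + 148850 = 246985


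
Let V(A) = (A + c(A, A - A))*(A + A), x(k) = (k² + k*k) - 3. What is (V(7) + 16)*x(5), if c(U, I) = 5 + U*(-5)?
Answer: -14382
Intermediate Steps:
c(U, I) = 5 - 5*U
x(k) = -3 + 2*k² (x(k) = (k² + k²) - 3 = 2*k² - 3 = -3 + 2*k²)
V(A) = 2*A*(5 - 4*A) (V(A) = (A + (5 - 5*A))*(A + A) = (5 - 4*A)*(2*A) = 2*A*(5 - 4*A))
(V(7) + 16)*x(5) = (2*7*(5 - 4*7) + 16)*(-3 + 2*5²) = (2*7*(5 - 28) + 16)*(-3 + 2*25) = (2*7*(-23) + 16)*(-3 + 50) = (-322 + 16)*47 = -306*47 = -14382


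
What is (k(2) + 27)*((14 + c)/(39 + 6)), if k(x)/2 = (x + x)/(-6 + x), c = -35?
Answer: -35/3 ≈ -11.667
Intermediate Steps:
k(x) = 4*x/(-6 + x) (k(x) = 2*((x + x)/(-6 + x)) = 2*((2*x)/(-6 + x)) = 2*(2*x/(-6 + x)) = 4*x/(-6 + x))
(k(2) + 27)*((14 + c)/(39 + 6)) = (4*2/(-6 + 2) + 27)*((14 - 35)/(39 + 6)) = (4*2/(-4) + 27)*(-21/45) = (4*2*(-¼) + 27)*(-21*1/45) = (-2 + 27)*(-7/15) = 25*(-7/15) = -35/3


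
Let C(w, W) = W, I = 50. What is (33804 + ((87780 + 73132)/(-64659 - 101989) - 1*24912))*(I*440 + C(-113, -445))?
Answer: 3992182969590/20831 ≈ 1.9165e+8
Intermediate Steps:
(33804 + ((87780 + 73132)/(-64659 - 101989) - 1*24912))*(I*440 + C(-113, -445)) = (33804 + ((87780 + 73132)/(-64659 - 101989) - 1*24912))*(50*440 - 445) = (33804 + (160912/(-166648) - 24912))*(22000 - 445) = (33804 + (160912*(-1/166648) - 24912))*21555 = (33804 + (-20114/20831 - 24912))*21555 = (33804 - 518961986/20831)*21555 = (185209138/20831)*21555 = 3992182969590/20831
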